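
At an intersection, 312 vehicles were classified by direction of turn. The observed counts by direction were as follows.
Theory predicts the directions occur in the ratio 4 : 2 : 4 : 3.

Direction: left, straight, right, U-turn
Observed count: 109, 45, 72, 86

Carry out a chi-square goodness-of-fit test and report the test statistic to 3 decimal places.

10.670

Ratio total = 13. Expected counts: 312×4/13 = 96, 312×2/13 = 48, 312×4/13 = 96, 312×3/13 = 72.
cat           O        E   (O−E)²/E
left        109       96     1.7604
straight     45       48     0.1875
right        72       96     6.0000
U-turn       86       72     2.7222
Sum = 10.670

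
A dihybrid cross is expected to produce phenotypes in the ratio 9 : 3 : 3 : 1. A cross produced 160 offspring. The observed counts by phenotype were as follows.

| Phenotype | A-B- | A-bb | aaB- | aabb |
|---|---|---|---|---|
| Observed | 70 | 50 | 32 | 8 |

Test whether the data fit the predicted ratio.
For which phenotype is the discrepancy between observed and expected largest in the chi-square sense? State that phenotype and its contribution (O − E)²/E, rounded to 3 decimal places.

A-bb, 13.333

Ratio total = 16. Expected counts: 160×9/16 = 90, 160×3/16 = 30, 160×3/16 = 30, 160×1/16 = 10.
A-B-: (70 − 90)²/90 = 400/90 = 4.4444
A-bb: (50 − 30)²/30 = 400/30 = 13.3333
aaB-: (32 − 30)²/30 = 4/30 = 0.1333
aabb: (8 − 10)²/10 = 4/10 = 0.4000
The largest term is for A-bb: 13.333.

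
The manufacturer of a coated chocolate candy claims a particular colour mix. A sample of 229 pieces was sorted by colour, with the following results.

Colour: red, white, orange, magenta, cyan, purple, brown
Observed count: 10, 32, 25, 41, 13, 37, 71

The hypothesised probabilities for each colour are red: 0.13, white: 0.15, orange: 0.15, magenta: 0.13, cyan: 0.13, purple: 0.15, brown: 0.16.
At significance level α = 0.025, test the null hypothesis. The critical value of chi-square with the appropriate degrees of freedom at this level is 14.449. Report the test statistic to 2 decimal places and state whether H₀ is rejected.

61.94; reject

Expected counts E_i = n·p_i: 229×0.13 = 29.77, 229×0.15 = 34.35, 229×0.15 = 34.35, 229×0.13 = 29.77, 229×0.13 = 29.77, 229×0.15 = 34.35, 229×0.16 = 36.64.
χ² = (10−29.77)²/29.77 + (32−34.35)²/34.35 + (25−34.35)²/34.35 + (41−29.77)²/29.77 + (13−29.77)²/29.77 + (37−34.35)²/34.35 + (71−36.64)²/36.64
   = 13.129 + 0.161 + 2.545 + 4.236 + 9.447 + 0.204 + 32.222
Sum = 61.94
df = 6. Since 61.94 > 14.449, we reject H₀.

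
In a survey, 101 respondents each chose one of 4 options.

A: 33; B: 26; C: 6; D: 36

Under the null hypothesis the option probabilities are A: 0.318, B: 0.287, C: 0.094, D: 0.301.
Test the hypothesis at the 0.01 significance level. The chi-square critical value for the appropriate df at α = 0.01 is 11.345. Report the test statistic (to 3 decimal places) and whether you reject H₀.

Expected counts E_i = n·p_i: 101×0.318 = 32.118, 101×0.287 = 28.987, 101×0.094 = 9.494, 101×0.301 = 30.401.
χ² = (33−32.118)²/32.118 + (26−28.987)²/28.987 + (6−9.494)²/9.494 + (36−30.401)²/30.401
   = 0.0242 + 0.3078 + 1.2859 + 1.0312
Sum = 2.649
df = 3. Since 2.649 < 11.345, we do not reject H₀.

2.649; do not reject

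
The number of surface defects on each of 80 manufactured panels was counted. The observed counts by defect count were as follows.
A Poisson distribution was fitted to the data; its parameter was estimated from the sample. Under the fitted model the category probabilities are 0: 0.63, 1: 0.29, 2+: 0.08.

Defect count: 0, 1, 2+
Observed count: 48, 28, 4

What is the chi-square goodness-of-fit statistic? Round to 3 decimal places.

2.007

Expected counts E_i = n·p_i: 80×0.63 = 50.4, 80×0.29 = 23.2, 80×0.08 = 6.4.
cat         O        E   (O−E)²/E
0          48     50.4     0.1143
1          28     23.2     0.9931
2+          4      6.4     0.9000
Sum = 2.007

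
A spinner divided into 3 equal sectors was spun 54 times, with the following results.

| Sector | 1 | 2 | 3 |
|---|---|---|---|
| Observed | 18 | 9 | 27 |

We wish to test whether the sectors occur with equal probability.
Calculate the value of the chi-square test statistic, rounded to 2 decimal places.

9.00

Under H₀ each category has probability 1/3, so each expected count is 54/3 = 18.
1: (18 − 18)²/18 = 0/18 = 0.000
2: (9 − 18)²/18 = 81/18 = 4.500
3: (27 − 18)²/18 = 81/18 = 4.500
Sum = 9.00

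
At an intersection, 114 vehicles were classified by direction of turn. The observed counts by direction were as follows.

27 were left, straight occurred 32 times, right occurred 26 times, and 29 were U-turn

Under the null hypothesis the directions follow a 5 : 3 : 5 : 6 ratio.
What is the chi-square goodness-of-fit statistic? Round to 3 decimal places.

Ratio total = 19. Expected counts: 114×5/19 = 30, 114×3/19 = 18, 114×5/19 = 30, 114×6/19 = 36.
left: (27 − 30)²/30 = 9/30 = 0.3000
straight: (32 − 18)²/18 = 196/18 = 10.8889
right: (26 − 30)²/30 = 16/30 = 0.5333
U-turn: (29 − 36)²/36 = 49/36 = 1.3611
Sum = 13.083

13.083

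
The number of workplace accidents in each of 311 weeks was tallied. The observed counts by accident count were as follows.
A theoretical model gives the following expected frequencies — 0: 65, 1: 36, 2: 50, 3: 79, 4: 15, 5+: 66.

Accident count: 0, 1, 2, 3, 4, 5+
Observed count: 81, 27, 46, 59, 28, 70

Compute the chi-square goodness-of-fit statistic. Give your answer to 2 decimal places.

cat         O        E   (O−E)²/E
0          81       65      3.938
1          27       36      2.250
2          46       50      0.320
3          59       79      5.063
4          28       15     11.267
5+         70       66      0.242
Sum = 23.08

23.08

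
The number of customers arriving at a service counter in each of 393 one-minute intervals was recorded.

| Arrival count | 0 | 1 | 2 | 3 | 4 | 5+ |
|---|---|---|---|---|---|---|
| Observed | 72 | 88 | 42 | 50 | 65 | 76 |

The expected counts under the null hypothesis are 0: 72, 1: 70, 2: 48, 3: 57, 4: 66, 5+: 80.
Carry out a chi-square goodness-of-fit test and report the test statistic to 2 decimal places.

cat         O        E   (O−E)²/E
0          72       72      0.000
1          88       70      4.629
2          42       48      0.750
3          50       57      0.860
4          65       66      0.015
5+         76       80      0.200
Sum = 6.45

6.45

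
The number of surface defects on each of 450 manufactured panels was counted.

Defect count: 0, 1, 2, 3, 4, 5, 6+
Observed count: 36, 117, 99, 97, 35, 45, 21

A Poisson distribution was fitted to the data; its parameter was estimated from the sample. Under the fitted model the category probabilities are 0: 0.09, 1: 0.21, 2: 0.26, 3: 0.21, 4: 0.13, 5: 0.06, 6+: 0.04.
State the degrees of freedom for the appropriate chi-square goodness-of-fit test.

5

There are k = 7 categories and 1 parameter estimated from the data, so df = 7 − 1 − 1 = 5.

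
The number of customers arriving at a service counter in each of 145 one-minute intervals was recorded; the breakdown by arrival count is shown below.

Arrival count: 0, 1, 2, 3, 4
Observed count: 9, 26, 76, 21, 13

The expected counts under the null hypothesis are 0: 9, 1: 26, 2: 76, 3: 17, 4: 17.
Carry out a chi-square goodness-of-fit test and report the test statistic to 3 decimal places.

1.882

χ² = (9−9)²/9 + (26−26)²/26 + (76−76)²/76 + (21−17)²/17 + (13−17)²/17
   = 0.0000 + 0.0000 + 0.0000 + 0.9412 + 0.9412
Sum = 1.882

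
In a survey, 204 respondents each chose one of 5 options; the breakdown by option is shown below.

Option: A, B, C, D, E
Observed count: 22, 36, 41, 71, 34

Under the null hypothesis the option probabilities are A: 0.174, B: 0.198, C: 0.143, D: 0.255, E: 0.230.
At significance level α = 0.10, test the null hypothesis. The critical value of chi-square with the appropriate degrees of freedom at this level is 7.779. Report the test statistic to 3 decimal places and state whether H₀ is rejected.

Expected counts E_i = n·p_i: 204×0.174 = 35.496, 204×0.198 = 40.392, 204×0.143 = 29.172, 204×0.255 = 52.02, 204×0.230 = 46.92.
χ² = (22−35.496)²/35.496 + (36−40.392)²/40.392 + (41−29.172)²/29.172 + (71−52.02)²/52.02 + (34−46.92)²/46.92
   = 5.1313 + 0.4776 + 4.7957 + 6.9250 + 3.5577
Sum = 20.887
df = 4. Since 20.887 > 7.779, we reject H₀.

20.887; reject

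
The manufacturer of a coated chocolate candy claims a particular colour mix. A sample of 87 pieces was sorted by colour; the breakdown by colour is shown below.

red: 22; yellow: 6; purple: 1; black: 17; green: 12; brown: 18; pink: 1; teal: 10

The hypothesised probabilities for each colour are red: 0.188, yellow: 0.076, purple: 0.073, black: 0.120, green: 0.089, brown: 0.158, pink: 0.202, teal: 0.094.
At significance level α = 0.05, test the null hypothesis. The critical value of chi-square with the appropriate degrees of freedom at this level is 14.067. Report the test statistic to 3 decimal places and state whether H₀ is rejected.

Expected counts E_i = n·p_i: 87×0.188 = 16.356, 87×0.076 = 6.612, 87×0.073 = 6.351, 87×0.120 = 10.44, 87×0.089 = 7.743, 87×0.158 = 13.746, 87×0.202 = 17.574, 87×0.094 = 8.178.
χ² = (22−16.356)²/16.356 + (6−6.612)²/6.612 + (1−6.351)²/6.351 + (17−10.44)²/10.44 + (12−7.743)²/7.743 + (18−13.746)²/13.746 + (1−17.574)²/17.574 + (10−8.178)²/8.178
   = 1.9476 + 0.0566 + 4.5085 + 4.1220 + 2.3404 + 1.3165 + 15.6309 + 0.4059
Sum = 30.328
df = 7. Since 30.328 > 14.067, we reject H₀.

30.328; reject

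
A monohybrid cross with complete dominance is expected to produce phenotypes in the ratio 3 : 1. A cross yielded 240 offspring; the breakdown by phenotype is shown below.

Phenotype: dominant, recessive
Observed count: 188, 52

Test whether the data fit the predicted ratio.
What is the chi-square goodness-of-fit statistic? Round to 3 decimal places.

Ratio total = 4. Expected counts: 240×3/4 = 180, 240×1/4 = 60.
cat            O        E   (O−E)²/E
dominant     188      180     0.3556
recessive     52       60     1.0667
Sum = 1.422

1.422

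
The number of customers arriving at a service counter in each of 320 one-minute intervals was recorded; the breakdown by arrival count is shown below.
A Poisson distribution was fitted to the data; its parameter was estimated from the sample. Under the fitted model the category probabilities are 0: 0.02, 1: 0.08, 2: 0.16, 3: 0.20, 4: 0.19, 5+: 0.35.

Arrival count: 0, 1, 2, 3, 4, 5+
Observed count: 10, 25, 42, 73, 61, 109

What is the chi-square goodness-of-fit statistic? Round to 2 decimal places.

Expected counts E_i = n·p_i: 320×0.02 = 6.4, 320×0.08 = 25.6, 320×0.16 = 51.2, 320×0.20 = 64, 320×0.19 = 60.8, 320×0.35 = 112.
0: (10 − 6.4)²/6.4 = 12.96/6.4 = 2.025
1: (25 − 25.6)²/25.6 = 0.36/25.6 = 0.014
2: (42 − 51.2)²/51.2 = 84.64/51.2 = 1.653
3: (73 − 64)²/64 = 81/64 = 1.266
4: (61 − 60.8)²/60.8 = 0.04/60.8 = 0.001
5+: (109 − 112)²/112 = 9/112 = 0.080
Sum = 5.04

5.04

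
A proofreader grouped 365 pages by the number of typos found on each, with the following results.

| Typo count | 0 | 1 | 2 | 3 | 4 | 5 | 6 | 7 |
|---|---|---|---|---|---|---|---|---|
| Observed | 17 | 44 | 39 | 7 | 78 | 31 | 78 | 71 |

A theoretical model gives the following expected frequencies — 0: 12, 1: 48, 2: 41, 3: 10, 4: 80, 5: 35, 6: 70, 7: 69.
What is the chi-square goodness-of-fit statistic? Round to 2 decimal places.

4.89

0: (17 − 12)²/12 = 25/12 = 2.083
1: (44 − 48)²/48 = 16/48 = 0.333
2: (39 − 41)²/41 = 4/41 = 0.098
3: (7 − 10)²/10 = 9/10 = 0.900
4: (78 − 80)²/80 = 4/80 = 0.050
5: (31 − 35)²/35 = 16/35 = 0.457
6: (78 − 70)²/70 = 64/70 = 0.914
7: (71 − 69)²/69 = 4/69 = 0.058
Sum = 4.89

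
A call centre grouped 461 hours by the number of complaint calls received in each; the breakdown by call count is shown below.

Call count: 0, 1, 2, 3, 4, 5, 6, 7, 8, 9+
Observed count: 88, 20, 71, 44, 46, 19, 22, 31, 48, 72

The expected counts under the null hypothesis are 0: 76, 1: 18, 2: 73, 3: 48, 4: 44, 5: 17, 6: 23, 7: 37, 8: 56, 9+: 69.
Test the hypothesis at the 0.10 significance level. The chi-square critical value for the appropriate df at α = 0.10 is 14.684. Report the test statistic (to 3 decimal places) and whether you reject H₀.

5.121; do not reject

cat         O        E   (O−E)²/E
0          88       76     1.8947
1          20       18     0.2222
2          71       73     0.0548
3          44       48     0.3333
4          46       44     0.0909
5          19       17     0.2353
6          22       23     0.0435
7          31       37     0.9730
8          48       56     1.1429
9+         72       69     0.1304
Sum = 5.121
df = 9. Since 5.121 < 14.684, we do not reject H₀.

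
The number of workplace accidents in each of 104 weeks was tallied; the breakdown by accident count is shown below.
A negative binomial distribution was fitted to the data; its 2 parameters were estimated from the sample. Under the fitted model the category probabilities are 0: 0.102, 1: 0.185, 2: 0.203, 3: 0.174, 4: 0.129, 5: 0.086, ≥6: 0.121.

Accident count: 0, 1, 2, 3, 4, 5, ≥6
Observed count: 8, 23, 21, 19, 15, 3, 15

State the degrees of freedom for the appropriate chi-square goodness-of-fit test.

There are k = 7 categories and 2 parameters estimated from the data, so df = 7 − 1 − 2 = 4.

4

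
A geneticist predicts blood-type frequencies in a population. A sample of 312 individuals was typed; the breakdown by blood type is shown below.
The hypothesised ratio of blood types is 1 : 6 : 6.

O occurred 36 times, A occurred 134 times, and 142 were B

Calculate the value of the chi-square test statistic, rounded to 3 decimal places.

Ratio total = 13. Expected counts: 312×1/13 = 24, 312×6/13 = 144, 312×6/13 = 144.
cat         O        E   (O−E)²/E
O          36       24     6.0000
A         134      144     0.6944
B         142      144     0.0278
Sum = 6.722

6.722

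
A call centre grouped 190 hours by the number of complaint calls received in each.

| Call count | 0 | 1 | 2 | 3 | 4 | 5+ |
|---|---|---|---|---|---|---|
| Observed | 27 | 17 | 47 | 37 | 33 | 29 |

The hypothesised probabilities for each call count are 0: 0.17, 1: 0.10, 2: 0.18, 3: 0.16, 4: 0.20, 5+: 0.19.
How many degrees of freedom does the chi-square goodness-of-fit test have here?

There are k = 6 categories and no parameters were estimated from the data, so df = 6 − 1 = 5.

5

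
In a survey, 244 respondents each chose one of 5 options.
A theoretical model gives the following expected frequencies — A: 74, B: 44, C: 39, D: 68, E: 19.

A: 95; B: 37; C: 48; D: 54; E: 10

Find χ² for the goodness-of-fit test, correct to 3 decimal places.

16.296

cat         O        E   (O−E)²/E
A          95       74     5.9595
B          37       44     1.1136
C          48       39     2.0769
D          54       68     2.8824
E          10       19     4.2632
Sum = 16.296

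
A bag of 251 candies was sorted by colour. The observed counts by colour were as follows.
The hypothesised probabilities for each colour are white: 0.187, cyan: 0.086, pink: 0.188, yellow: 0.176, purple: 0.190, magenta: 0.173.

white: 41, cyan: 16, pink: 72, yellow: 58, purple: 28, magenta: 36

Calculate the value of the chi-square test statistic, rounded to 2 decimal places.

28.97

Expected counts E_i = n·p_i: 251×0.187 = 46.937, 251×0.086 = 21.586, 251×0.188 = 47.188, 251×0.176 = 44.176, 251×0.190 = 47.69, 251×0.173 = 43.423.
χ² = (41−46.937)²/46.937 + (16−21.586)²/21.586 + (72−47.188)²/47.188 + (58−44.176)²/44.176 + (28−47.69)²/47.69 + (36−43.423)²/43.423
   = 0.751 + 1.446 + 13.046 + 4.326 + 8.130 + 1.269
Sum = 28.97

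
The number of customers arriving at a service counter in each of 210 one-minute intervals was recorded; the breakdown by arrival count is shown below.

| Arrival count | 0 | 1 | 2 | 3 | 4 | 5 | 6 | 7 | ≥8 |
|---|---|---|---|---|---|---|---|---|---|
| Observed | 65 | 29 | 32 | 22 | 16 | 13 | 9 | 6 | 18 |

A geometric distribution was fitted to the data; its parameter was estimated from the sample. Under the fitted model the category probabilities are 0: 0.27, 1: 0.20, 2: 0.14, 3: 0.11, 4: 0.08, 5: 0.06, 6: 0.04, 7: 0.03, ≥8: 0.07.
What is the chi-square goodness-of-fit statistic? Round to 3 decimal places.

Expected counts E_i = n·p_i: 210×0.27 = 56.7, 210×0.20 = 42, 210×0.14 = 29.4, 210×0.11 = 23.1, 210×0.08 = 16.8, 210×0.06 = 12.6, 210×0.04 = 8.4, 210×0.03 = 6.3, 210×0.07 = 14.7.
χ² = (65−56.7)²/56.7 + (29−42)²/42 + (32−29.4)²/29.4 + (22−23.1)²/23.1 + (16−16.8)²/16.8 + (13−12.6)²/12.6 + (9−8.4)²/8.4 + (6−6.3)²/6.3 + (18−14.7)²/14.7
   = 1.2150 + 4.0238 + 0.2299 + 0.0524 + 0.0381 + 0.0127 + 0.0429 + 0.0143 + 0.7408
Sum = 6.370

6.370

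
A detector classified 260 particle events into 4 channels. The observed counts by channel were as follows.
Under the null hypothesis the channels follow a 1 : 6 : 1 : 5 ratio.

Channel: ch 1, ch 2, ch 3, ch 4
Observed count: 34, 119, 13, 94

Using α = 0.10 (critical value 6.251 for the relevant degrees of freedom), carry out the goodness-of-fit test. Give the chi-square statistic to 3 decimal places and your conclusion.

12.618; reject

Ratio total = 13. Expected counts: 260×1/13 = 20, 260×6/13 = 120, 260×1/13 = 20, 260×5/13 = 100.
χ² = (34−20)²/20 + (119−120)²/120 + (13−20)²/20 + (94−100)²/100
   = 9.8000 + 0.0083 + 2.4500 + 0.3600
Sum = 12.618
df = 3. Since 12.618 > 6.251, we reject H₀.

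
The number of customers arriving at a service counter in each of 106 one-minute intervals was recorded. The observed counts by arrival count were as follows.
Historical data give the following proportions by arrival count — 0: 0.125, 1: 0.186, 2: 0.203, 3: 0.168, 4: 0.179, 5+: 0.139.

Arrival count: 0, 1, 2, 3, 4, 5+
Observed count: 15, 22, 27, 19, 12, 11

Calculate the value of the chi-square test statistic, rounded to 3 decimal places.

5.482

Expected counts E_i = n·p_i: 106×0.125 = 13.25, 106×0.186 = 19.716, 106×0.203 = 21.518, 106×0.168 = 17.808, 106×0.179 = 18.974, 106×0.139 = 14.734.
0: (15 − 13.25)²/13.25 = 3.0625/13.25 = 0.2311
1: (22 − 19.716)²/19.716 = 5.216656/19.716 = 0.2646
2: (27 − 21.518)²/21.518 = 30.052324/21.518 = 1.3966
3: (19 − 17.808)²/17.808 = 1.420864/17.808 = 0.0798
4: (12 − 18.974)²/18.974 = 48.636676/18.974 = 2.5633
5+: (11 − 14.734)²/14.734 = 13.942756/14.734 = 0.9463
Sum = 5.482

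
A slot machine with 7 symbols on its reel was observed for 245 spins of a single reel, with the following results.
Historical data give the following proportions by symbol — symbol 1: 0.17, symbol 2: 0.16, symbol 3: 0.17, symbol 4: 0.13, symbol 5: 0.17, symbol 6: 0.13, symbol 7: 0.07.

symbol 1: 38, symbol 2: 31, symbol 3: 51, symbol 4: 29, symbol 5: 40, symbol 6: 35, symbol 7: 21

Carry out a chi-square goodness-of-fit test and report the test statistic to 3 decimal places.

5.630

Expected counts E_i = n·p_i: 245×0.17 = 41.65, 245×0.16 = 39.2, 245×0.17 = 41.65, 245×0.13 = 31.85, 245×0.17 = 41.65, 245×0.13 = 31.85, 245×0.07 = 17.15.
χ² = (38−41.65)²/41.65 + (31−39.2)²/39.2 + (51−41.65)²/41.65 + (29−31.85)²/31.85 + (40−41.65)²/41.65 + (35−31.85)²/31.85 + (21−17.15)²/17.15
   = 0.3199 + 1.7153 + 2.0990 + 0.2550 + 0.0654 + 0.3115 + 0.8643
Sum = 5.630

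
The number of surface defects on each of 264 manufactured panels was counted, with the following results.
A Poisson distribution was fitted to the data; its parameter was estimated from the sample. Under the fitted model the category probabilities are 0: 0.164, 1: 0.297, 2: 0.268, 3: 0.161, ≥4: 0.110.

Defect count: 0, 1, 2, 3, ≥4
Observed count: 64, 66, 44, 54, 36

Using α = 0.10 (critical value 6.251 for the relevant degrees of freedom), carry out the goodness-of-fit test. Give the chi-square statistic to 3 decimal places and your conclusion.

Expected counts E_i = n·p_i: 264×0.164 = 43.296, 264×0.297 = 78.408, 264×0.268 = 70.752, 264×0.161 = 42.504, 264×0.110 = 29.04.
0: (64 − 43.296)²/43.296 = 428.655616/43.296 = 9.9006
1: (66 − 78.408)²/78.408 = 153.958464/78.408 = 1.9636
2: (44 − 70.752)²/70.752 = 715.669504/70.752 = 10.1152
3: (54 − 42.504)²/42.504 = 132.158016/42.504 = 3.1093
≥4: (36 − 29.04)²/29.04 = 48.4416/29.04 = 1.6681
Sum = 26.757
df = 3. Since 26.757 > 6.251, we reject H₀.

26.757; reject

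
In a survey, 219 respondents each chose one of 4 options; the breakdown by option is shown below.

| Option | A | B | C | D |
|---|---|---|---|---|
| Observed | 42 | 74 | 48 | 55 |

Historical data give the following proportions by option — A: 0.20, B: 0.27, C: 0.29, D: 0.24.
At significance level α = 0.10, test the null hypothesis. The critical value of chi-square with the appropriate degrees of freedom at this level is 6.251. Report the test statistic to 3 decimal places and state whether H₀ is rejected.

Expected counts E_i = n·p_i: 219×0.20 = 43.8, 219×0.27 = 59.13, 219×0.29 = 63.51, 219×0.24 = 52.56.
A: (42 − 43.8)²/43.8 = 3.24/43.8 = 0.0740
B: (74 − 59.13)²/59.13 = 221.1169/59.13 = 3.7395
C: (48 − 63.51)²/63.51 = 240.5601/63.51 = 3.7878
D: (55 − 52.56)²/52.56 = 5.9536/52.56 = 0.1133
Sum = 7.715
df = 3. Since 7.715 > 6.251, we reject H₀.

7.715; reject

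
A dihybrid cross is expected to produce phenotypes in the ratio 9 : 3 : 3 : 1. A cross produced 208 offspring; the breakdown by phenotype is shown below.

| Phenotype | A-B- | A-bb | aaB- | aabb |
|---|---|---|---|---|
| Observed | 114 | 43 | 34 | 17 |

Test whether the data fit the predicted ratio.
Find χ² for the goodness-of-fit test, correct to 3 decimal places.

2.359

Ratio total = 16. Expected counts: 208×9/16 = 117, 208×3/16 = 39, 208×3/16 = 39, 208×1/16 = 13.
A-B-: (114 − 117)²/117 = 9/117 = 0.0769
A-bb: (43 − 39)²/39 = 16/39 = 0.4103
aaB-: (34 − 39)²/39 = 25/39 = 0.6410
aabb: (17 − 13)²/13 = 16/13 = 1.2308
Sum = 2.359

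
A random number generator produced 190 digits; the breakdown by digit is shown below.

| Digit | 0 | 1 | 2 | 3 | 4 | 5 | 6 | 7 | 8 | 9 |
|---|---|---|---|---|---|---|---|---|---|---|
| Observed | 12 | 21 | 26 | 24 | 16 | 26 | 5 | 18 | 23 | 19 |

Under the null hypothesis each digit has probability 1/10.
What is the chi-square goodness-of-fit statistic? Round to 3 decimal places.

Under H₀ each category has probability 1/10, so each expected count is 190/10 = 19.
cat         O        E   (O−E)²/E
0          12       19     2.5789
1          21       19     0.2105
2          26       19     2.5789
3          24       19     1.3158
4          16       19     0.4737
5          26       19     2.5789
6           5       19    10.3158
7          18       19     0.0526
8          23       19     0.8421
9          19       19     0.0000
Sum = 20.947

20.947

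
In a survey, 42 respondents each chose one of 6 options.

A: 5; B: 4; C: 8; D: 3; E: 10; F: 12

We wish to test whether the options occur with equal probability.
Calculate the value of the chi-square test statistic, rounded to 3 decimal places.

Expected count for each of the 6 categories: 42/6 = 7.
cat         O        E   (O−E)²/E
A           5        7     0.5714
B           4        7     1.2857
C           8        7     0.1429
D           3        7     2.2857
E          10        7     1.2857
F          12        7     3.5714
Sum = 9.143

9.143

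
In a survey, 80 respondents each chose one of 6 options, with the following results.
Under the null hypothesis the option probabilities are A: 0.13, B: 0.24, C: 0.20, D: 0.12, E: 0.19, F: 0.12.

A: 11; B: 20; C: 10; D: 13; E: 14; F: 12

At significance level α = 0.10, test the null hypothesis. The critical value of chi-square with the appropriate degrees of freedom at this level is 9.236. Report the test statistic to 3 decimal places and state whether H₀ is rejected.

Expected counts E_i = n·p_i: 80×0.13 = 10.4, 80×0.24 = 19.2, 80×0.20 = 16, 80×0.12 = 9.6, 80×0.19 = 15.2, 80×0.12 = 9.6.
cat         O        E   (O−E)²/E
A          11     10.4     0.0346
B          20     19.2     0.0333
C          10       16     2.2500
D          13      9.6     1.2042
E          14     15.2     0.0947
F          12      9.6     0.6000
Sum = 4.217
df = 5. Since 4.217 < 9.236, we do not reject H₀.

4.217; do not reject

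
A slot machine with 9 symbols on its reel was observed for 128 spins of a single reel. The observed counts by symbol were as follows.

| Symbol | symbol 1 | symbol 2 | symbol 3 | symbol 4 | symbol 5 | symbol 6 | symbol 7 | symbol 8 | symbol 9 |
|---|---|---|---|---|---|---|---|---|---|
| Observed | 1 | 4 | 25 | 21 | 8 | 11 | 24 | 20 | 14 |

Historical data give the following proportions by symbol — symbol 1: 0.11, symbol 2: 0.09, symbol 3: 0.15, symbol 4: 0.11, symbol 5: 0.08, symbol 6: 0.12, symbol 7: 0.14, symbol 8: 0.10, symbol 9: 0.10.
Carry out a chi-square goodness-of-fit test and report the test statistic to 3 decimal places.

Expected counts E_i = n·p_i: 128×0.11 = 14.08, 128×0.09 = 11.52, 128×0.15 = 19.2, 128×0.11 = 14.08, 128×0.08 = 10.24, 128×0.12 = 15.36, 128×0.14 = 17.92, 128×0.10 = 12.8, 128×0.10 = 12.8.
χ² = (1−14.08)²/14.08 + (4−11.52)²/11.52 + (25−19.2)²/19.2 + (21−14.08)²/14.08 + (8−10.24)²/10.24 + (11−15.36)²/15.36 + (24−17.92)²/17.92 + (20−12.8)²/12.8 + (14−12.8)²/12.8
   = 12.1510 + 4.9089 + 1.7521 + 3.4010 + 0.4900 + 1.2376 + 2.0629 + 4.0500 + 0.1125
Sum = 30.166

30.166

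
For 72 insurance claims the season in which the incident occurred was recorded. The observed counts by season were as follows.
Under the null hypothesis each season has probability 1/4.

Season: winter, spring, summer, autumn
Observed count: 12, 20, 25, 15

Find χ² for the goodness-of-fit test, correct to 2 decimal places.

Under H₀ each category has probability 1/4, so each expected count is 72/4 = 18.
winter: (12 − 18)²/18 = 36/18 = 2.000
spring: (20 − 18)²/18 = 4/18 = 0.222
summer: (25 − 18)²/18 = 49/18 = 2.722
autumn: (15 − 18)²/18 = 9/18 = 0.500
Sum = 5.44

5.44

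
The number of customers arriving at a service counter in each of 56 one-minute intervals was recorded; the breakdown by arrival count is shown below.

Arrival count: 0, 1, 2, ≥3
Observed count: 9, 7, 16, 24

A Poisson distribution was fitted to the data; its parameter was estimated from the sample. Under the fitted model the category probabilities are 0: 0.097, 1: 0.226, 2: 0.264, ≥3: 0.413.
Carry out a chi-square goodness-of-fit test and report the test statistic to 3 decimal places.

5.004

Expected counts E_i = n·p_i: 56×0.097 = 5.432, 56×0.226 = 12.656, 56×0.264 = 14.784, 56×0.413 = 23.128.
0: (9 − 5.432)²/5.432 = 12.730624/5.432 = 2.3436
1: (7 − 12.656)²/12.656 = 31.990336/12.656 = 2.5277
2: (16 − 14.784)²/14.784 = 1.478656/14.784 = 0.1000
≥3: (24 − 23.128)²/23.128 = 0.760384/23.128 = 0.0329
Sum = 5.004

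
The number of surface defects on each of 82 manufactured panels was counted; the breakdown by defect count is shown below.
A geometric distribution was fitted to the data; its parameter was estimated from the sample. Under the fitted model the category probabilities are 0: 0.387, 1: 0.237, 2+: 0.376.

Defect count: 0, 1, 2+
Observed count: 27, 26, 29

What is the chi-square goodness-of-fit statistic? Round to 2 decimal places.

3.03

Expected counts E_i = n·p_i: 82×0.387 = 31.734, 82×0.237 = 19.434, 82×0.376 = 30.832.
0: (27 − 31.734)²/31.734 = 22.410756/31.734 = 0.706
1: (26 − 19.434)²/19.434 = 43.112356/19.434 = 2.218
2+: (29 − 30.832)²/30.832 = 3.356224/30.832 = 0.109
Sum = 3.03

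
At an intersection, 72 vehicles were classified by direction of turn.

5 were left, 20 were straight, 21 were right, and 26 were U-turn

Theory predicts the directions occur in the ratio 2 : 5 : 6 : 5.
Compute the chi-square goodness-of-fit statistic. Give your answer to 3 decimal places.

Ratio total = 18. Expected counts: 72×2/18 = 8, 72×5/18 = 20, 72×6/18 = 24, 72×5/18 = 20.
cat           O        E   (O−E)²/E
left          5        8     1.1250
straight     20       20     0.0000
right        21       24     0.3750
U-turn       26       20     1.8000
Sum = 3.300

3.300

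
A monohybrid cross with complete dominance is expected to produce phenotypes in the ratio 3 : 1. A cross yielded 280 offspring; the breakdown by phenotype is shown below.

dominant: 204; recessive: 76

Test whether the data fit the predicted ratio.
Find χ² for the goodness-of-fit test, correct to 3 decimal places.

0.686

Ratio total = 4. Expected counts: 280×3/4 = 210, 280×1/4 = 70.
χ² = (204−210)²/210 + (76−70)²/70
   = 0.1714 + 0.5143
Sum = 0.686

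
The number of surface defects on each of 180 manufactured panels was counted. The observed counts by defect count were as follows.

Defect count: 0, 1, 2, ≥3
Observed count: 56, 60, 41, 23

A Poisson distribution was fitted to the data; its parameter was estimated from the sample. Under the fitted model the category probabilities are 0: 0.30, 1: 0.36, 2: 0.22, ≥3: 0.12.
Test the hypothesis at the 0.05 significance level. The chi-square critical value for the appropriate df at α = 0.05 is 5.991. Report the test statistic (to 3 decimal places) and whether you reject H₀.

0.570; do not reject

Expected counts E_i = n·p_i: 180×0.30 = 54, 180×0.36 = 64.8, 180×0.22 = 39.6, 180×0.12 = 21.6.
χ² = (56−54)²/54 + (60−64.8)²/64.8 + (41−39.6)²/39.6 + (23−21.6)²/21.6
   = 0.0741 + 0.3556 + 0.0495 + 0.0907
Sum = 0.570
df = 2. Since 0.570 < 5.991, we do not reject H₀.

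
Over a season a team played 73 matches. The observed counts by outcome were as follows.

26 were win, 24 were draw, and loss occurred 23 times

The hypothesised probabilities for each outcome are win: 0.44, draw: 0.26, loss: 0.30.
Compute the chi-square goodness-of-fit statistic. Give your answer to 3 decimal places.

Expected counts E_i = n·p_i: 73×0.44 = 32.12, 73×0.26 = 18.98, 73×0.30 = 21.9.
χ² = (26−32.12)²/32.12 + (24−18.98)²/18.98 + (23−21.9)²/21.9
   = 1.1661 + 1.3277 + 0.0553
Sum = 2.549

2.549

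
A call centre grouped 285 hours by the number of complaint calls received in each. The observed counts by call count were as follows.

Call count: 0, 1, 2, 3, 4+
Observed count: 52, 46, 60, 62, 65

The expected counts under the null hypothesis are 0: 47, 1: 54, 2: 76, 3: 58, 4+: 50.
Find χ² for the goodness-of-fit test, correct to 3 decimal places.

9.861

χ² = (52−47)²/47 + (46−54)²/54 + (60−76)²/76 + (62−58)²/58 + (65−50)²/50
   = 0.5319 + 1.1852 + 3.3684 + 0.2759 + 4.5000
Sum = 9.861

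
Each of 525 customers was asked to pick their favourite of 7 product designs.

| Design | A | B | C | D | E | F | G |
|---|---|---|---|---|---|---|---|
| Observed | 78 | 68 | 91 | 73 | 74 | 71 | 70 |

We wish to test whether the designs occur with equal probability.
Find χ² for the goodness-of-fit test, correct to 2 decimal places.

4.80

Under H₀ each category has probability 1/7, so each expected count is 525/7 = 75.
cat         O        E   (O−E)²/E
A          78       75      0.120
B          68       75      0.653
C          91       75      3.413
D          73       75      0.053
E          74       75      0.013
F          71       75      0.213
G          70       75      0.333
Sum = 4.80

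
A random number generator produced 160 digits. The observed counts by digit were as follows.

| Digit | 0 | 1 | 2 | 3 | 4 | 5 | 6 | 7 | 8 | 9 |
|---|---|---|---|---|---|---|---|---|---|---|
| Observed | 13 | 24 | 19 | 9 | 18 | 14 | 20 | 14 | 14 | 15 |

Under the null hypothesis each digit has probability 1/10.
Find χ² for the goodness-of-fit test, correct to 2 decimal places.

10.25

Expected count for each of the 10 categories: 160/10 = 16.
0: (13 − 16)²/16 = 9/16 = 0.563
1: (24 − 16)²/16 = 64/16 = 4.000
2: (19 − 16)²/16 = 9/16 = 0.563
3: (9 − 16)²/16 = 49/16 = 3.063
4: (18 − 16)²/16 = 4/16 = 0.250
5: (14 − 16)²/16 = 4/16 = 0.250
6: (20 − 16)²/16 = 16/16 = 1.000
7: (14 − 16)²/16 = 4/16 = 0.250
8: (14 − 16)²/16 = 4/16 = 0.250
9: (15 − 16)²/16 = 1/16 = 0.063
Sum = 10.25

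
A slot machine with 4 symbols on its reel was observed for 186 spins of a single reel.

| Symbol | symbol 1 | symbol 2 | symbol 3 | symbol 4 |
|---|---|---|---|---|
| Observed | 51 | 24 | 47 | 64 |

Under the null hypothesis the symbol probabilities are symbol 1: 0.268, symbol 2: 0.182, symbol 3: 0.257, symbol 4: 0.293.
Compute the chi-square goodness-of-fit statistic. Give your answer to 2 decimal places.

4.56

Expected counts E_i = n·p_i: 186×0.268 = 49.848, 186×0.182 = 33.852, 186×0.257 = 47.802, 186×0.293 = 54.498.
χ² = (51−49.848)²/49.848 + (24−33.852)²/33.852 + (47−47.802)²/47.802 + (64−54.498)²/54.498
   = 0.027 + 2.867 + 0.013 + 1.657
Sum = 4.56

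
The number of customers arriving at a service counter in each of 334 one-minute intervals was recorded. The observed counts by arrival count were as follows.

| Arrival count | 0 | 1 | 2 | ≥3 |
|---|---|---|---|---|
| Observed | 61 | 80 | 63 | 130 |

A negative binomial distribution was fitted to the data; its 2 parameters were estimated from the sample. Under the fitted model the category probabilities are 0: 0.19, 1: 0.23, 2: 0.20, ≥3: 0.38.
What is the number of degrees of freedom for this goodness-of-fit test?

There are k = 4 categories and 2 parameters estimated from the data, so df = 4 − 1 − 2 = 1.

1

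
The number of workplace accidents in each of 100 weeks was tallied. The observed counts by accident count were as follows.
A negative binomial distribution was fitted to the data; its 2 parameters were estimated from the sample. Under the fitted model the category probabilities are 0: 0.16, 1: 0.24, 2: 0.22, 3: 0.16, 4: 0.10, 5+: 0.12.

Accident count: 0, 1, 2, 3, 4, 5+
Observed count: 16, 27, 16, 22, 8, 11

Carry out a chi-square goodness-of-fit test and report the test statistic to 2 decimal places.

Expected counts E_i = n·p_i: 100×0.16 = 16, 100×0.24 = 24, 100×0.22 = 22, 100×0.16 = 16, 100×0.10 = 10, 100×0.12 = 12.
χ² = (16−16)²/16 + (27−24)²/24 + (16−22)²/22 + (22−16)²/16 + (8−10)²/10 + (11−12)²/12
   = 0.000 + 0.375 + 1.636 + 2.250 + 0.400 + 0.083
Sum = 4.74

4.74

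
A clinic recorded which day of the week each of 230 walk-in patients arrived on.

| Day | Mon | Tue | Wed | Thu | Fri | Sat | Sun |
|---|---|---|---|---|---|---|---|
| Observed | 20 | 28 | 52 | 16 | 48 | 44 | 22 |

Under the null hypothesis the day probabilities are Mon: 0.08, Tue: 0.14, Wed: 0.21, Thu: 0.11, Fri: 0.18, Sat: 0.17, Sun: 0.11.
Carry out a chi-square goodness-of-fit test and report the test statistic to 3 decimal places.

6.486

Expected counts E_i = n·p_i: 230×0.08 = 18.4, 230×0.14 = 32.2, 230×0.21 = 48.3, 230×0.11 = 25.3, 230×0.18 = 41.4, 230×0.17 = 39.1, 230×0.11 = 25.3.
cat         O        E   (O−E)²/E
Mon        20     18.4     0.1391
Tue        28     32.2     0.5478
Wed        52     48.3     0.2834
Thu        16     25.3     3.4186
Fri        48     41.4     1.0522
Sat        44     39.1     0.6141
Sun        22     25.3     0.4304
Sum = 6.486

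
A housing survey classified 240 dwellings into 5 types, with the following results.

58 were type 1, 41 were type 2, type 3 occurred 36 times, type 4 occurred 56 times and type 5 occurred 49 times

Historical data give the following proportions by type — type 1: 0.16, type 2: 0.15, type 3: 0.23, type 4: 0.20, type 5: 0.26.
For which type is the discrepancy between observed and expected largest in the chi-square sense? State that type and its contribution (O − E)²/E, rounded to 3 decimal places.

Expected counts E_i = n·p_i: 240×0.16 = 38.4, 240×0.15 = 36, 240×0.23 = 55.2, 240×0.20 = 48, 240×0.26 = 62.4.
χ² = (58−38.4)²/38.4 + (41−36)²/36 + (36−55.2)²/55.2 + (56−48)²/48 + (49−62.4)²/62.4
   = 10.0042 + 0.6944 + 6.6783 + 1.3333 + 2.8776
The largest term is for type 1: 10.004.

type 1, 10.004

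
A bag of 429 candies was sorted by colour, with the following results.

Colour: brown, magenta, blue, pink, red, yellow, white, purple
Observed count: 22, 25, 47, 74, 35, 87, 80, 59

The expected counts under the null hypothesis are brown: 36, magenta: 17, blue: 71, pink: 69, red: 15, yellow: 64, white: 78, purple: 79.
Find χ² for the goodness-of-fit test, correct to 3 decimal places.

57.731

χ² = (22−36)²/36 + (25−17)²/17 + (47−71)²/71 + (74−69)²/69 + (35−15)²/15 + (87−64)²/64 + (80−78)²/78 + (59−79)²/79
   = 5.4444 + 3.7647 + 8.1127 + 0.3623 + 26.6667 + 8.2656 + 0.0513 + 5.0633
Sum = 57.731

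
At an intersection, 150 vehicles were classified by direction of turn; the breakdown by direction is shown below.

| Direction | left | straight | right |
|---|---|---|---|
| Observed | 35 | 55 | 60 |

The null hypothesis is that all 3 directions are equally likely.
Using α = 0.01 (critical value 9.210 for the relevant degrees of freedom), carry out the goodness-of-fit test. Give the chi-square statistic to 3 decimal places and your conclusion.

Expected count for each of the 3 categories: 150/3 = 50.
left: (35 − 50)²/50 = 225/50 = 4.5000
straight: (55 − 50)²/50 = 25/50 = 0.5000
right: (60 − 50)²/50 = 100/50 = 2.0000
Sum = 7.000
df = 2. Since 7.000 < 9.210, we do not reject H₀.

7.000; do not reject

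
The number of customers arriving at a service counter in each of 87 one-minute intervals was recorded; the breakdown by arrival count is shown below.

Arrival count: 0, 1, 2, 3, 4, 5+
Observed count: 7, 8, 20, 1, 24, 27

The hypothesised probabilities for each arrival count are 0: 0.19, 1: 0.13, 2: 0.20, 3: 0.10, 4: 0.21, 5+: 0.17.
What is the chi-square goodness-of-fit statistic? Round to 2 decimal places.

Expected counts E_i = n·p_i: 87×0.19 = 16.53, 87×0.13 = 11.31, 87×0.20 = 17.4, 87×0.10 = 8.7, 87×0.21 = 18.27, 87×0.17 = 14.79.
cat         O        E   (O−E)²/E
0           7    16.53      5.494
1           8    11.31      0.969
2          20     17.4      0.389
3           1      8.7      6.815
4          24    18.27      1.797
5+         27    14.79     10.080
Sum = 25.54

25.54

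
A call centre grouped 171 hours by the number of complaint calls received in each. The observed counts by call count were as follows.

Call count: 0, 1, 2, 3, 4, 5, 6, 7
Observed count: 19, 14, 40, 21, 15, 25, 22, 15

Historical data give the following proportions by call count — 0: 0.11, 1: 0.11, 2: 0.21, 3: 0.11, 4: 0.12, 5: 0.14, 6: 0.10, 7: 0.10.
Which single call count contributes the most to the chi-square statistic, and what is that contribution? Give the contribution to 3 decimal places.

Expected counts E_i = n·p_i: 171×0.11 = 18.81, 171×0.11 = 18.81, 171×0.21 = 35.91, 171×0.11 = 18.81, 171×0.12 = 20.52, 171×0.14 = 23.94, 171×0.10 = 17.1, 171×0.10 = 17.1.
cat         O        E   (O−E)²/E
0          19    18.81     0.0019
1          14    18.81     1.2300
2          40    35.91     0.4658
3          21    18.81     0.2550
4          15    20.52     1.4849
5          25    23.94     0.0469
6          22     17.1     1.4041
7          15     17.1     0.2579
The largest term is for 4: 1.485.

4, 1.485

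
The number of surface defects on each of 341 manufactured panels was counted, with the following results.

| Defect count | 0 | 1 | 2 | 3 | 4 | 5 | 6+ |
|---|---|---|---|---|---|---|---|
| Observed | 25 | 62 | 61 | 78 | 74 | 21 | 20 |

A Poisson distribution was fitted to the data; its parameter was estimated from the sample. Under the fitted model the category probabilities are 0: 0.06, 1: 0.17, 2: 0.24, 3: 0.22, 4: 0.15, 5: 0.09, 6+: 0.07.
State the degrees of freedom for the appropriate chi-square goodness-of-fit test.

There are k = 7 categories and 1 parameter estimated from the data, so df = 7 − 1 − 1 = 5.

5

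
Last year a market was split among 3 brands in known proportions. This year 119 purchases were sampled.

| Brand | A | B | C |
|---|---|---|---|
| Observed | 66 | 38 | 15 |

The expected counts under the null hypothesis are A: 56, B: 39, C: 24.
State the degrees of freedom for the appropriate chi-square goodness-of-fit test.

2

There are k = 3 categories and no parameters were estimated from the data, so df = 3 − 1 = 2.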